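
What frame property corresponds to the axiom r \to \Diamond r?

reflexivity

This is frame-equivalent to □r → r (substitute ¬r for r and contrapose).
Suppose □r→r is valid. At any x set V(r)={w : Rxw}. Then □r holds at x, so r holds at x, i.e. Rxx.
The converse is a direct semantic check.
So the correspondent is reflexivity.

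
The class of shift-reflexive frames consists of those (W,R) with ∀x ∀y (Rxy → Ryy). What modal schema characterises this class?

□(□s → s)

The condition is shift-reflexivity. The T□ schema □(□s → s) defines it.
Suppose □(□s→s) is valid. Take Rxy and set V(s)={w : Ryw}. Then at y, □s holds; since □(□s→s) at x, □s→s at y, so s at y, i.e. Ryy.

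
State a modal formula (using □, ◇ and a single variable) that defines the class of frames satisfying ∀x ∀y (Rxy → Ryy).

□(□p → p)

This is shift-reflexivity; the standard corresponding axiom is T□: □(□p → p).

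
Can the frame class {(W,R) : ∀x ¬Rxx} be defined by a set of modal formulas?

Any modally definable frame class is closed under surjective bounded morphisms.
The 2-cycle (worlds s,t with s→t→s) is irreflexive, and the map sending every world to a single reflexive point • is a surjective bounded morphism (forth: every edge maps to (•,•); back: every world has a successor). So any modal formula valid on the 2-cycle is also valid on the reflexive point, which is not irreflexive.
So no modal formula (or set of formulas) defines exactly the irreflexive frames.

Not modally definable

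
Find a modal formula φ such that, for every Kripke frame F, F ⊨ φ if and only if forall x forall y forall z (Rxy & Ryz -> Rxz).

The condition is transitivity. The 4 schema □q → □□q defines it.
Suppose □q→□□q is valid. Take Rxy, Ryz and set V(q)={w : Rxw}. Then □q at x, so □□q at x, so □q at y, so q at z, i.e. Rxz.

□q → □□q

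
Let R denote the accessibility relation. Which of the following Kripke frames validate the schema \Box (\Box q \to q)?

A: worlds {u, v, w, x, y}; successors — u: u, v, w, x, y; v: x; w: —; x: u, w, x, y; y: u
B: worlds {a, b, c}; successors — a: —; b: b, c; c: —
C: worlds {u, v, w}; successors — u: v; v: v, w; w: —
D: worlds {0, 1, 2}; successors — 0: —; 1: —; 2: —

D

Frame correspondent (Sahlqvist): \forall x \forall y (Rxy \to Ryy) — i.e. shift-reflexivity.
A: fails — Ruv but not Rvv.
B: fails — Rbc but not Rcc.
C: fails — Rvw but not Rww.
D: ✓.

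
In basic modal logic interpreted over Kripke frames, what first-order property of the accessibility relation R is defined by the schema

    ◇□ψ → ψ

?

symmetry

This is a form of the B axiom.
Its frame correspondent is symmetry — ∀x ∀y (Rxy → Ryx).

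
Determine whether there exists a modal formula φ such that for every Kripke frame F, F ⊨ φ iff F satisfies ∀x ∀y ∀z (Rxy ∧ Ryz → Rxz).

The condition is transitivity. A defining modal formula is □r → □□r.
Suppose □r→□□r is valid. Take Rxy, Ryz and set V(r)={w : Rxw}. Then □r at x, so □□r at x, so □r at y, so r at z, i.e. Rxz.

Yes, by □r → □□r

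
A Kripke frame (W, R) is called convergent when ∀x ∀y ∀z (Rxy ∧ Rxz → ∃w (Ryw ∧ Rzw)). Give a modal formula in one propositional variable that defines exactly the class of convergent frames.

This is convergence; the standard corresponding axiom is .2: ◇□p → □◇p.
Suppose ◇□p→□◇p is valid. Take Rxy, Rxz and set V(p)={w : Ryw}. Then □p at y so ◇□p at x, so □◇p at x, so ◇p at z, giving w with Rzw and Ryw.

◇□p → □◇p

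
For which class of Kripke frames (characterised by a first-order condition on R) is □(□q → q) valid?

This schema is the T□ axiom.
It corresponds to shift-reflexivity: ∀x ∀y (Rxy → Ryy).

shift-reflexivity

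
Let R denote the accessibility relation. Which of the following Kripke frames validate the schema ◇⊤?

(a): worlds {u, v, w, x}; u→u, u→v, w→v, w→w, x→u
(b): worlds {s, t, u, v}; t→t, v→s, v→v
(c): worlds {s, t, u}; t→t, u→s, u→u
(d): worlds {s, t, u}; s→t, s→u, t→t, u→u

(d)

The schema corresponds to seriality: ∀x ∃y Rxy.
(a): fails — world v has no successor.
(b): fails — world s has no successor.
(c): fails — world s has no successor.
(d): ✓.
Valid on: (d).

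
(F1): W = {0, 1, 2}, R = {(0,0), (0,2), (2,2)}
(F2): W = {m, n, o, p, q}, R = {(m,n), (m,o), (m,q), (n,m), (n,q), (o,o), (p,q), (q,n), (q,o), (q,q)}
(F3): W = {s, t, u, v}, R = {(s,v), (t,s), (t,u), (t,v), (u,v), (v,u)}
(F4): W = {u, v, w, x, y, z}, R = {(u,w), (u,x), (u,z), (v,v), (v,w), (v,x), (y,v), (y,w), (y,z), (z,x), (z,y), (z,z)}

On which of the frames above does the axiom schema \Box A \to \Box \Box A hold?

Frame correspondent (Sahlqvist): \forall x \forall y \forall z (Rxy \wedge Ryz \to Rxz) — i.e. transitivity.
(F1): condition met.
(F2): fails — Rnq and Rqn but not Rnn.
(F3): fails — Ruv and Rvu but not Ruu.
(F4): fails — Ruz and Rzy but not Ruy.

(F1)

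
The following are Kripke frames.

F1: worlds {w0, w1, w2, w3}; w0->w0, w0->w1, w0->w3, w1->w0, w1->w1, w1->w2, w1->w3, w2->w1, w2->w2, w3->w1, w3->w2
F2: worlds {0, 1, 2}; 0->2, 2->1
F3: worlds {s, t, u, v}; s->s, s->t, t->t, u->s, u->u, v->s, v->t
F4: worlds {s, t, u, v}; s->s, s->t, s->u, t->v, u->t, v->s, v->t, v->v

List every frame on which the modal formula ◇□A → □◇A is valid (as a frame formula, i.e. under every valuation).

F1, F3

The schema corresponds to convergence: ∀x ∀y ∀z (Rxy ∧ Rxz → ∃w (Ryw ∧ Rzw)).
F1: ✓.
F2: fails — R21 and R21 but 1 and 1 have no common successor.
F3: ✓.
F4: fails — Rsu and Rst but u and t have no common successor.
Valid on: F1, F3.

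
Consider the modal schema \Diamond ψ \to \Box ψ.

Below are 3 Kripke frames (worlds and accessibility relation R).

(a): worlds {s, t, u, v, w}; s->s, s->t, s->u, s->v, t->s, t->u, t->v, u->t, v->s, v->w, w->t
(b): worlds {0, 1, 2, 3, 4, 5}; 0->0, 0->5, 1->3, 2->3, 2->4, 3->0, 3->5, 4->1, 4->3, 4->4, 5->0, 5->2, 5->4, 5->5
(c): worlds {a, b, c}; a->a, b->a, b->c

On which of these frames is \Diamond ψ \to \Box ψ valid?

none

This is the axiom for partial functionality; its first-order frame correspondent is \forall x \forall y \forall z (Rxy \wedge Rxz \to y = z).
(a): fails — s sees both s and t.
(b): fails — 0 sees both 0 and 5.
(c): fails — b sees both a and c.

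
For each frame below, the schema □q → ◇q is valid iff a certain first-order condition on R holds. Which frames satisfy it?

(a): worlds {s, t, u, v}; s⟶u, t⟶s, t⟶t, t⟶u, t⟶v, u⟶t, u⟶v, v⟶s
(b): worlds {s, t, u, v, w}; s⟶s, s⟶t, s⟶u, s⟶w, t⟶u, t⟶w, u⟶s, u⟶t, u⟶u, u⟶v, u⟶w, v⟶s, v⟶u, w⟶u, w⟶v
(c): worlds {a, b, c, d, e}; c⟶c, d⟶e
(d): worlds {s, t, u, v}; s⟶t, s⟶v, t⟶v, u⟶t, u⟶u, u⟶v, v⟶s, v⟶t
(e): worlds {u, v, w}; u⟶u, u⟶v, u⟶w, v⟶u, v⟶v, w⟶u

This is the axiom for seriality; its first-order frame correspondent is ∀x ∃y Rxy.
(a): ✓.
(b): ✓.
(c): fails — world a has no successor.
(d): ✓.
(e): ✓.

(a), (b), (d), (e)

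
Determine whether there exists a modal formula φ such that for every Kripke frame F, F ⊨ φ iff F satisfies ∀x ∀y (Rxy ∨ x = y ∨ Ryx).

No — not modally definable

Any modally definable frame class is closed under disjoint unions.
Take 4 disjoint single-world reflexive frames: each is trivially connected, but their disjoint union has 4 worlds with no edge between distinct components, so it is not connected.
Hence connectedness of R is not modally definable.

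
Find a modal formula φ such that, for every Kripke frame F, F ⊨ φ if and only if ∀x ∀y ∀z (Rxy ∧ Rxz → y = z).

◇p → □p

This is partial functionality; the standard corresponding axiom is CD: ◇p → □p.
Suppose ◇p→□p is valid. Take Rxy, Rxz and set V(p)={y}. Then ◇p at x, so □p at x, so p at z, i.e. z=y.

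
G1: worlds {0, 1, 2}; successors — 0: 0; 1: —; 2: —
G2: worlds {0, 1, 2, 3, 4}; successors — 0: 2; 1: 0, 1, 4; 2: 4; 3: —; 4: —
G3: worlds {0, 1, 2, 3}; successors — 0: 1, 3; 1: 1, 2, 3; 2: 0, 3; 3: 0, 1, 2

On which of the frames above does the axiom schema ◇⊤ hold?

G3

This is the axiom for seriality; its first-order frame correspondent is ∀x ∃y Rxy.
G1: fails — world 1 has no successor.
G2: fails — world 3 has no successor.
G3: holds.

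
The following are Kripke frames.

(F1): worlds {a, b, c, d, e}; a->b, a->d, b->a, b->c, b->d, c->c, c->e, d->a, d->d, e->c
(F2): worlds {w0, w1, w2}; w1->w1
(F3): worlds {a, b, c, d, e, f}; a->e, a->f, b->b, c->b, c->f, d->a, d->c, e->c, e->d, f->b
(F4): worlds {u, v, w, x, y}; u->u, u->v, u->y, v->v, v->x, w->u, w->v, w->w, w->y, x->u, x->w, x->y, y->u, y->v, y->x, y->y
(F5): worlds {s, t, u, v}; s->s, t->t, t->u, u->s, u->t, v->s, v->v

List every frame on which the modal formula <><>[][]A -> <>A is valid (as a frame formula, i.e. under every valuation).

Frame correspondent (Sahlqvist): forall x forall y (x R^2 y -> exists w (y R^2 w & xRw)) — i.e. a generalized confluence (Geach) condition.
(F1): fails — aR²c but no w with cR²w and aRw.
(F2): holds.
(F3): fails — aR²b but no w with bR²w and aRw.
(F4): holds.
(F5): fails — tR²s but no w with sR²w and tRw.

(F2), (F4)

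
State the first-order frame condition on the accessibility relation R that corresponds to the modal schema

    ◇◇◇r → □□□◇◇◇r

∀x ∀y ∀z ((xR³y ∧ xR³z) → ∃w (y = w ∧ zR³w))

This is a Sahlqvist (Geach-type) schema ◇^3□^0r → □^3◇^3r.
First-order correspondent: ∀x ∀y ∀z ((xR³y ∧ xR³z) → ∃w (y = w ∧ zR³w)).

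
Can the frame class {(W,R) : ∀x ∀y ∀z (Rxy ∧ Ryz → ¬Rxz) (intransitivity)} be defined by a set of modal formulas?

Any modally definable frame class is closed under surjective bounded morphisms.
The 5-cycle (worlds 0,1,2,3,4 with 0→1→2→3→4→0) is intransitive. Mapping every world to a single reflexive point • is a surjective bounded morphism; the reflexive point is not intransitive (R••∧R•• but R••).
So no modal formula (or set of formulas) defines exactly the intransitive frames.

Not definable by any modal formula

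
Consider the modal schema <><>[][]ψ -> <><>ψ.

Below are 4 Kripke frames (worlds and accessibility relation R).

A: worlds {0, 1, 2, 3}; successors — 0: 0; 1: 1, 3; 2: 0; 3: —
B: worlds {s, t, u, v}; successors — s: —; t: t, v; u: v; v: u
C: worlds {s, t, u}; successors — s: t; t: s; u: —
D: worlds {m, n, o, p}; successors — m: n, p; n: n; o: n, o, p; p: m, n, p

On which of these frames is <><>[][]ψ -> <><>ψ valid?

The schema corresponds to a generalized confluence (Geach) condition: forall x forall y (x R^2 y -> exists w (y R^2 w & x R^2 w)).
A: fails — 1R²3 but no w with 3R²w and 1R²w.
B: satisfies the condition.
C: satisfies the condition.
D: satisfies the condition.

B, C, D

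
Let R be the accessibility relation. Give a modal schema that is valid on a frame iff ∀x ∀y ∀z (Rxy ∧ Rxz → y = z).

◇ψ → □ψ

The condition is partial functionality. The CD schema ◇ψ → □ψ defines it.
Suppose ◇ψ→□ψ is valid. Take Rxy, Rxz and set V(ψ)={y}. Then ◇ψ at x, so □ψ at x, so ψ at z, i.e. z=y.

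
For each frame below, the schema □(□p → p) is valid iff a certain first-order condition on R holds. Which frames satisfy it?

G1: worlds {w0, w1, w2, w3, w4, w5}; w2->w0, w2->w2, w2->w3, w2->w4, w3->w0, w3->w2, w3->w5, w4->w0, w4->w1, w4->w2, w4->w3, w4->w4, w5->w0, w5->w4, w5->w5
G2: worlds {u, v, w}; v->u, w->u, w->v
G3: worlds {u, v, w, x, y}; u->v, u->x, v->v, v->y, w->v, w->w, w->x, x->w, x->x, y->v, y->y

G3

Frame correspondent (Sahlqvist): ∀x ∀y (Rxy → Ryy) — i.e. shift-reflexivity.
G1: fails — Rw3w0 but not Rw0w0.
G2: fails — Rvu but not Ruu.
G3: satisfies the condition.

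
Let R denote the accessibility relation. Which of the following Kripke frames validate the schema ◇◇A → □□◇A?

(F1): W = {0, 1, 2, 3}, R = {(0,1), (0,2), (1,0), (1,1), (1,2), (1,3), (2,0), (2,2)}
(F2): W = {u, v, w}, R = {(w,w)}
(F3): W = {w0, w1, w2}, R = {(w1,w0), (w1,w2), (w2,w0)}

(F2)

The schema corresponds to a generalized confluence (Geach) condition: ∀x ∀y ∀z ((xR²y ∧ xR²z) → ∃w (y = w ∧ zRw)).
(F1): fails — 0R²0, 0R²0 but no w with 0=w and 0Rw.
(F2): holds.
(F3): fails — w1R²w0, w1R²w0 but no w with w0=w and w0Rw.
Valid on: (F2).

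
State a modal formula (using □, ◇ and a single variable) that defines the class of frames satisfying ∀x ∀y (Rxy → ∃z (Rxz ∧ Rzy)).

□□ψ → □ψ

This is density; the standard corresponding axiom is C4: □□ψ → □ψ.
Suppose □□ψ→□ψ is valid. Take Rxy and set V(ψ)={w : xR²w}. Then □□ψ at x, so □ψ at x, so ψ at y, i.e. ∃z(Rxz∧Rzy).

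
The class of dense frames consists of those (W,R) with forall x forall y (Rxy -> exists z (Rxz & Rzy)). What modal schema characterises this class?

This is density; the standard corresponding axiom is C4: □□s → □s.
Suppose □□s→□s is valid. Take Rxy and set V(s)={w : xR²w}. Then □□s at x, so □s at x, so s at y, i.e. ∃z(Rxz∧Rzy).

□□s → □s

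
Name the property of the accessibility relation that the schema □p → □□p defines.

Suppose □p→□□p is valid. Take Rxy, Ryz and set V(p)={w : Rxw}. Then □p at x, so □□p at x, so □p at y, so p at z, i.e. Rxz.

transitivity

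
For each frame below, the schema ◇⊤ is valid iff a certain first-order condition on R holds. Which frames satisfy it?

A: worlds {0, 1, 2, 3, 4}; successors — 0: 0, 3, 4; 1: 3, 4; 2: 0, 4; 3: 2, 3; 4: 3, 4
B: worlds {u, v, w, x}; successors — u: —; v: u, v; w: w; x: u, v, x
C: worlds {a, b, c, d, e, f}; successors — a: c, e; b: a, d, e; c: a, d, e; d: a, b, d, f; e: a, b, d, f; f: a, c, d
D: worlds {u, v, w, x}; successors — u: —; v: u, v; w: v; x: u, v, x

This is the axiom for seriality; its first-order frame correspondent is ∀x ∃y Rxy.
A: condition met.
B: fails — world u has no successor.
C: condition met.
D: fails — world u has no successor.

A, C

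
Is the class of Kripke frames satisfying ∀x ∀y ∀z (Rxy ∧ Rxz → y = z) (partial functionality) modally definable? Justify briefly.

Definable; ◇p → □p defines it

Yes: it is partial functionality, defined by the CD schema ◇p → □p.
Suppose ◇p→□p is valid. Take Rxy, Rxz and set V(p)={y}. Then ◇p at x, so □p at x, so p at z, i.e. z=y.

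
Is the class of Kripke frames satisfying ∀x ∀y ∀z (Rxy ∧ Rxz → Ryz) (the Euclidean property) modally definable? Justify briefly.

This is a Sahlqvist condition; the 5 axiom ◇r → □◇r defines it.

Yes — defined by ◇r → □◇r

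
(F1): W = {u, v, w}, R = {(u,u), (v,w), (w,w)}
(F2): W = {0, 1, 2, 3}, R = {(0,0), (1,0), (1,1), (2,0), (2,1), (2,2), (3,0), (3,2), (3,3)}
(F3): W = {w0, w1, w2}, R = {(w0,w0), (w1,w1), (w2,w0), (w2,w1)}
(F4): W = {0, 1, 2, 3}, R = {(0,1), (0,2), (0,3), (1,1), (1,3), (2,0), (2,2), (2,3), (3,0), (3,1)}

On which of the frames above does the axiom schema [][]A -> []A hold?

(F1), (F2), (F3)

This is the axiom for density; its first-order frame correspondent is forall x forall y (Rxy -> exists z (Rxz & Rzy)).
(F1): condition met.
(F2): condition met.
(F3): condition met.
(F4): fails — R30 but no z with R3z and Rz0.
Valid on: (F1), (F2), (F3).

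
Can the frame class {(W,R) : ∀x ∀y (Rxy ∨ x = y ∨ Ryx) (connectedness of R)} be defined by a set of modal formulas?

Modal frame validity is preserved under disjoint unions.
Take 3 disjoint single-world reflexive frames: each is trivially connected, but their disjoint union has 3 worlds with no edge between distinct components, so it is not connected.
So no modal formula (or set of formulas) defines exactly the connected frames.

No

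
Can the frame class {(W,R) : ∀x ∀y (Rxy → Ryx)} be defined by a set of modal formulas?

Yes, by r → □◇r

This is a Sahlqvist condition; the B axiom r → □◇r defines it.
Suppose r→□◇r is valid. Take Rxy and set V(r)={x}. Then r at x, so □◇r at x, so ◇r at y, so some z with Ryz has r; z=x, i.e. Ryx.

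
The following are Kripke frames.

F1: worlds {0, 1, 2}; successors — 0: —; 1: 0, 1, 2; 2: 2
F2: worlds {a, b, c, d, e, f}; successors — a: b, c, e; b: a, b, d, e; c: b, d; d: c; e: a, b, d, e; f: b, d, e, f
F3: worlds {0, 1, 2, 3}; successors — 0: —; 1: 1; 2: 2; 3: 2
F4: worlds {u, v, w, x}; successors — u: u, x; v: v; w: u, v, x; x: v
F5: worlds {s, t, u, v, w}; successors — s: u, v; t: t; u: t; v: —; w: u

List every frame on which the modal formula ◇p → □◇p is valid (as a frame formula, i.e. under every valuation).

F3

This is the axiom for the Euclidean property; its first-order frame correspondent is ∀x ∀y ∀z (Rxy ∧ Rxz → Ryz).
F1: fails — R12 and R10 but not R20.
F2: fails — Rab and Rac but not Rbc.
F3: holds.
F4: fails — Rux and Ruu but not Rxu.
F5: fails — Rsv and Rsv but not Rvv.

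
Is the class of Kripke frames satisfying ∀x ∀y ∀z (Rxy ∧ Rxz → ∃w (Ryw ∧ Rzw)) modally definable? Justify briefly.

Yes: it is convergence, defined by the .2 schema ◇□r → □◇r.
Suppose ◇□r→□◇r is valid. Take Rxy, Rxz and set V(r)={w : Ryw}. Then □r at y so ◇□r at x, so □◇r at x, so ◇r at z, giving w with Rzw and Ryw.

Yes — defined by ◇□r → □◇r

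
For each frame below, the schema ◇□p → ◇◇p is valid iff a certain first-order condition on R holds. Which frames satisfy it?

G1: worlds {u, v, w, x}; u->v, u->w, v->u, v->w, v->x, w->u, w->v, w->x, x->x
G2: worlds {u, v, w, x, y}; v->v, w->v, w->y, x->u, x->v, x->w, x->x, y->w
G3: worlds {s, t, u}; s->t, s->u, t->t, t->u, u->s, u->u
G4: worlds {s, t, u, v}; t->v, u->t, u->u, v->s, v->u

The schema corresponds to a generalized confluence (Geach) condition: ∀x ∀y (xRy → ∃w (yRw ∧ xR²w)).
G1: satisfies the condition.
G2: fails — xRu but no t with uRt and xR²t.
G3: satisfies the condition.
G4: fails — vRs but no w with sRw and vR²w.
Valid on: G1, G3.

G1, G3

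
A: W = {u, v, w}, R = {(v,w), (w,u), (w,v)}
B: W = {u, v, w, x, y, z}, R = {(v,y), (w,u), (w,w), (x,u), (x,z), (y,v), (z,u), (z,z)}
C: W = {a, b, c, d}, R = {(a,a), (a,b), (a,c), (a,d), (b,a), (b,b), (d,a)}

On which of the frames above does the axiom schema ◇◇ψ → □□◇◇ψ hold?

The schema corresponds to a generalized confluence (Geach) condition: ∀x ∀y ∀z ((xR²y ∧ xR²z) → ∃w (y = w ∧ zR²w)).
A: fails — vR²u, vR²u but no t with u=t and uR²t.
B: fails — wR²u, wR²u but no t with u=t and uR²t.
C: fails — aR²a, aR²c but no w with a=w and cR²w.

none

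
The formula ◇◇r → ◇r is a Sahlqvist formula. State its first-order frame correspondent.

transitivity: ∀x ∀y ∀z (Rxy ∧ Ryz → Rxz)

Replacing r by ¬r and contraposing gives the equivalent schema □r → □□r.
Suppose □r→□□r is valid. Take Rxy, Ryz and set V(r)={w : Rxw}. Then □r at x, so □□r at x, so □r at y, so r at z, i.e. Rxz.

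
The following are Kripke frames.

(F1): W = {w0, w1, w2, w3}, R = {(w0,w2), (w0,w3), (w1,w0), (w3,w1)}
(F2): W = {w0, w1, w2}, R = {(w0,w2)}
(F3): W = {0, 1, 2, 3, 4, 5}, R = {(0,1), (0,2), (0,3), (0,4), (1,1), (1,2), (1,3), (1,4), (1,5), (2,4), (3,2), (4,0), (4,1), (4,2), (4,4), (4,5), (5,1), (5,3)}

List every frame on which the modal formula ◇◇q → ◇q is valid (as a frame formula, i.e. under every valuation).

(F2)

The schema corresponds to a generalized confluence (Geach) condition: ∀x ∀y (xR²y → ∃w (y = w ∧ xRw)).
(F1): fails — w0R²w1 but no w with w1=w and w0Rw.
(F2): satisfies the condition.
(F3): fails — 0R²0 but no w with 0=w and 0Rw.
Valid on: (F2).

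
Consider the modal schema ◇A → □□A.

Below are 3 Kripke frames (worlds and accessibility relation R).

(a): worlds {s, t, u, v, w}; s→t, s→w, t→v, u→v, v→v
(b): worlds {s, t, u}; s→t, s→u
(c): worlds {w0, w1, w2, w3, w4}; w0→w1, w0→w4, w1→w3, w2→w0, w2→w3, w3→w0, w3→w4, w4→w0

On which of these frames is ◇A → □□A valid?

Frame correspondent (Sahlqvist): ∀x ∀y ∀z ((xRy ∧ xR²z) → ∃w (y = w ∧ z = w)) — i.e. a generalized confluence (Geach) condition.
(a): fails — sRt, sR²v but t ≠ v.
(b): ✓.
(c): fails — w0Rw1, w0R²w0 but w1 ≠ w0.
Valid on: (b).

(b)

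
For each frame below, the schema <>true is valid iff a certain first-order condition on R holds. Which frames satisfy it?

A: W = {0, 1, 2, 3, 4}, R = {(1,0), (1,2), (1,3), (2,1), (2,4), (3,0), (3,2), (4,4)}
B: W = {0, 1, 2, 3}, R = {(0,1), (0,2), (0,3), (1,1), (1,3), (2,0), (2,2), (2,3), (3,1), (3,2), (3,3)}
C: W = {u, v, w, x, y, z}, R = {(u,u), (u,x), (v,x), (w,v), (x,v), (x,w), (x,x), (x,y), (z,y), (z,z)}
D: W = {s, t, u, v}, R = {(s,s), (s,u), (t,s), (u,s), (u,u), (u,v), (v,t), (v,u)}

This is the axiom for seriality; its first-order frame correspondent is forall x exists y Rxy.
A: fails — world 0 has no successor.
B: holds.
C: fails — world y has no successor.
D: holds.
Valid on: B, D.

B, D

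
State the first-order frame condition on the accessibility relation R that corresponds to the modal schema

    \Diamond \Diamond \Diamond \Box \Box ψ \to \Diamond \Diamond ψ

This is a Sahlqvist (Geach-type) schema ◇^3□^2ψ → □^0◇^2ψ.
Minimal-valuation argument: fix x; take any y with xR^3y and any z with xR^0z. Set V(ψ) to the set of worlds R-reachable from y in exactly 2 steps. Then □^2ψ holds at y, so the antecedent holds at x; validity forces ◇^2ψ at z, giving a w with zR^2w and yR^2w.
First-order correspondent: \forall x \forall y (x R^3 y \to \exists w (y R^2 w \wedge x R^2 w)).

\forall x \forall y (x R^3 y \to \exists w (y R^2 w \wedge x R^2 w))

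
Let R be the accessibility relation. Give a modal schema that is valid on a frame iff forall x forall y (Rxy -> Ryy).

□(□r → r)

This is shift-reflexivity; the standard corresponding axiom is T□: □(□r → r).
Suppose □(□r→r) is valid. Take Rxy and set V(r)={w : Ryw}. Then at y, □r holds; since □(□r→r) at x, □r→r at y, so r at y, i.e. Ryy.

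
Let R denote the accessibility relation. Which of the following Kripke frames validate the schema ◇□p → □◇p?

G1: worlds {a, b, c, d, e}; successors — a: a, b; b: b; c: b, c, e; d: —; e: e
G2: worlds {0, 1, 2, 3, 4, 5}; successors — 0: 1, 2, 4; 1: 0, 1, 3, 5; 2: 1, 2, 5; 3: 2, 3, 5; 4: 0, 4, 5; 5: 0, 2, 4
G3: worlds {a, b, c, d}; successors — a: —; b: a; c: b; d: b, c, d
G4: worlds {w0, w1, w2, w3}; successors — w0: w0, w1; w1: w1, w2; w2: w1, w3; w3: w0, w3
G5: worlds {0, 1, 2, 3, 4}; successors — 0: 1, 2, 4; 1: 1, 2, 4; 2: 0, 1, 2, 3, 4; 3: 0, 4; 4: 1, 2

The schema corresponds to convergence: ∀x ∀y ∀z (Rxy ∧ Rxz → ∃w (Ryw ∧ Rzw)).
G1: fails — Rcb and Rce but b and e have no common successor.
G2: ✓.
G3: fails — Rba and Rba but a and a have no common successor.
G4: fails — Rw2w1 and Rw2w3 but w1 and w3 have no common successor.
G5: fails — R23 and R24 but 3 and 4 have no common successor.
Valid on: G2.

G2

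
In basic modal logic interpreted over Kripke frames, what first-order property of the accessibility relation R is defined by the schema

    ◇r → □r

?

Suppose ◇r→□r is valid. Take Rxy, Rxz and set V(r)={y}. Then ◇r at x, so □r at x, so r at z, i.e. z=y.

Partial functionality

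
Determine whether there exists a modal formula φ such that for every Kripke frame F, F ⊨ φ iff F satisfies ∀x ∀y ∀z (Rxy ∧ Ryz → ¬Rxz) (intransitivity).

Modal frame validity is preserved under surjective bounded morphisms.
The 3-cycle (worlds s,t,u with s→t→u→s) is intransitive. Mapping every world to a single reflexive point • is a surjective bounded morphism; the reflexive point is not intransitive (R••∧R•• but R••).
Hence intransitivity is not modally definable.

Not definable by any modal formula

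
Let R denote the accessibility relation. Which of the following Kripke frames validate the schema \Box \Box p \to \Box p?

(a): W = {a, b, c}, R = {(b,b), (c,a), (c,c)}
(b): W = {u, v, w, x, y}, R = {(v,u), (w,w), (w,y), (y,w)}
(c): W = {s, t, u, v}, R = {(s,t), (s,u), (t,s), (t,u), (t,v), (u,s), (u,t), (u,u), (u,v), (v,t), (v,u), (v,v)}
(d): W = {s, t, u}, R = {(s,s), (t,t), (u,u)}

The schema corresponds to density: \forall x \forall y (Rxy \to \exists z (Rxz \wedge Rzy)).
(a): condition met.
(b): fails — Rvu but no z with Rvz and Rzu.
(c): condition met.
(d): condition met.
Valid on: (a), (c), (d).

(a), (c), (d)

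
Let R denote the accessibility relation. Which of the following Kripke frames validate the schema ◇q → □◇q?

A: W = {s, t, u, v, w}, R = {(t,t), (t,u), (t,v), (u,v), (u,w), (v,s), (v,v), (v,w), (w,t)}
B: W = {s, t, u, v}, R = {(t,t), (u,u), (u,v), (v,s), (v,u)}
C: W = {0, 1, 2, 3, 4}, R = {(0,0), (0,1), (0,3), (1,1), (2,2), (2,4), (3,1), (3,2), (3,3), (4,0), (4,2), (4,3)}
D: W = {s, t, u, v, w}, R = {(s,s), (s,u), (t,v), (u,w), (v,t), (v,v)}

The schema corresponds to the Euclidean property: ∀x ∀y ∀z (Rxy ∧ Rxz → Ryz).
A: fails — Rtv and Rtt but not Rvt.
B: fails — Ruv and Ruv but not Rvv.
C: fails — R01 and R00 but not R10.
D: fails — Rsu and Rsu but not Ruu.

none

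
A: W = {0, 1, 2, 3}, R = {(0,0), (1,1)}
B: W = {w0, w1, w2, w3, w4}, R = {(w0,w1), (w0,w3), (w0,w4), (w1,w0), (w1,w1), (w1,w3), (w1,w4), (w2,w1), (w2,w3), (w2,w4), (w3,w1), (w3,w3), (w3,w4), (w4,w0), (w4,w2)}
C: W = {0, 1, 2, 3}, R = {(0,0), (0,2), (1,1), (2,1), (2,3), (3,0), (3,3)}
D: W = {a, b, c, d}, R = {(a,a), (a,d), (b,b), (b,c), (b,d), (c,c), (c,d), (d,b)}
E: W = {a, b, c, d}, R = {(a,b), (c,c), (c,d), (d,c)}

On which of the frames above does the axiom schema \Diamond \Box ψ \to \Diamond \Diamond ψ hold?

The schema corresponds to a generalized confluence (Geach) condition: \forall x \forall y (xRy \to \exists w (yRw \wedge x R^2 w)).
A: ✓.
B: ✓.
C: ✓.
D: ✓.
E: fails — aRb but no w with bRw and aR²w.

A, B, C, D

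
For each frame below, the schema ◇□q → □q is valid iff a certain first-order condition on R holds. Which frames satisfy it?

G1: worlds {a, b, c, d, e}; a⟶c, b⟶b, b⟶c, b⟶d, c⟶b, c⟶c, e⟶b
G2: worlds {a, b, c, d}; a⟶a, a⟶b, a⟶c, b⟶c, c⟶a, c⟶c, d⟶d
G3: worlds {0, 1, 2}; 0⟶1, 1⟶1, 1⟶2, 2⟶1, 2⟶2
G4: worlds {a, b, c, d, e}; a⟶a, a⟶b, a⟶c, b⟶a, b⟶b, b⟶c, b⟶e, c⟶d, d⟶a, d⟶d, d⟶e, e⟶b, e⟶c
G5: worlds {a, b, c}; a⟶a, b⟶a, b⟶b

Frame correspondent (Sahlqvist): ∀x ∀y ∀z (Rxy ∧ Rxz → Ryz) — i.e. the Euclidean property.
G1: fails — Rbc and Rbd but not Rcd.
G2: fails — Rab and Rab but not Rbb.
G3: satisfies the condition.
G4: fails — Rac and Rab but not Rcb.
G5: fails — Rba and Rbb but not Rab.

G3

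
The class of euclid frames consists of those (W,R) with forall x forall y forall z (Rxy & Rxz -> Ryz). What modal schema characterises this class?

A defining formula is ◇r → □◇r (the 5 axiom).
Suppose ◇r→□◇r is valid. Take Rxy, Rxz and set V(r)={y}. Then ◇r at x, so □◇r at x, so ◇r at z, so some w with Rzw has r; w=y, i.e. Rzy. By symmetry of the argument, Ryz.

◇r → □◇r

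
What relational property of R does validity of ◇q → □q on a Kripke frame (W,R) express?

Partial functionality

Suppose ◇q→□q is valid. Take Rxy, Rxz and set V(q)={y}. Then ◇q at x, so □q at x, so q at z, i.e. z=y.
Conversely, any frame satisfying ∀x ∀y ∀z (Rxy ∧ Rxz → y = z) validates the schema.
Frame condition: ∀x ∀y ∀z (Rxy ∧ Rxz → y = z).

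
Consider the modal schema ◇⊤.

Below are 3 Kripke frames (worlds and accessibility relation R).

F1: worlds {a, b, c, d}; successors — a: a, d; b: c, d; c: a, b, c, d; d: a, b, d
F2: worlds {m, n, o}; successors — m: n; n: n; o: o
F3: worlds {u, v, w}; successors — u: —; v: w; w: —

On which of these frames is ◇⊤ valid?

Frame correspondent (Sahlqvist): ∀x ∃y Rxy — i.e. seriality.
F1: satisfies the condition.
F2: satisfies the condition.
F3: fails — world u has no successor.

F1, F2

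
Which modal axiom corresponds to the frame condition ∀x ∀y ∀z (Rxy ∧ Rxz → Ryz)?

◇q → □◇q

A defining formula is ◇q → □◇q (the 5 axiom).
Suppose ◇q→□◇q is valid. Take Rxy, Rxz and set V(q)={y}. Then ◇q at x, so □◇q at x, so ◇q at z, so some w with Rzw has q; w=y, i.e. Rzy. By symmetry of the argument, Ryz.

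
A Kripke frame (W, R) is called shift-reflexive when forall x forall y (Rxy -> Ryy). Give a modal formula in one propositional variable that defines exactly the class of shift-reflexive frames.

The condition is shift-reflexivity. The T□ schema □(□q → q) defines it.

□(□q → q)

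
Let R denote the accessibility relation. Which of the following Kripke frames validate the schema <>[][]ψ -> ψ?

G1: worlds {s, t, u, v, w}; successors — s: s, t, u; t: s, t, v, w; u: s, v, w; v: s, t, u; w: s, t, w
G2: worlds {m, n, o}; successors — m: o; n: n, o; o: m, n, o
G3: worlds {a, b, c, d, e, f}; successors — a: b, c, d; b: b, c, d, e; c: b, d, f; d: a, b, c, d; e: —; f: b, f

This is the axiom for a generalized confluence (Geach) condition; its first-order frame correspondent is forall x forall y (xRy -> exists w (y R^2 w & x = w)).
G1: fails — vRu but no w* with uR²w* and v=w*.
G2: ✓.
G3: fails — bRe but no w with eR²w and b=w.

G2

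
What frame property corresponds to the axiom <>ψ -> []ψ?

partial functionality

Suppose ◇ψ→□ψ is valid. Take Rxy, Rxz and set V(ψ)={y}. Then ◇ψ at x, so □ψ at x, so ψ at z, i.e. z=y.
Conversely, any frame satisfying forall x forall y forall z (Rxy & Rxz -> y = z) validates the schema.
Frame condition: forall x forall y forall z (Rxy & Rxz -> y = z).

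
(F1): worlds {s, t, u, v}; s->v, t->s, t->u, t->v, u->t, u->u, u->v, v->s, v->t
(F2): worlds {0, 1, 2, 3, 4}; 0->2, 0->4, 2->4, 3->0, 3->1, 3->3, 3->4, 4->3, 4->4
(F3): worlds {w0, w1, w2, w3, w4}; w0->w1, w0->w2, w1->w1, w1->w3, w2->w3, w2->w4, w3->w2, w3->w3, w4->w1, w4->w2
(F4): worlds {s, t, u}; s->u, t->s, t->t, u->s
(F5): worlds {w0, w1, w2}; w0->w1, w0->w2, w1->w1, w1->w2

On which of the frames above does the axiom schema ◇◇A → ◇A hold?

(F5)

Frame correspondent (Sahlqvist): ∀x ∀y ∀z (Rxy ∧ Ryz → Rxz) — i.e. transitivity.
(F1): fails — Ruv and Rvs but not Rus.
(F2): fails — R43 and R31 but not R41.
(F3): fails — Rw2w4 and Rw4w1 but not Rw2w1.
(F4): fails — Rsu and Rus but not Rss.
(F5): condition met.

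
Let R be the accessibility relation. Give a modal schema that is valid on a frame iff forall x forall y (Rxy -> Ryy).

□(□r → r)

This is shift-reflexivity; the standard corresponding axiom is T□: □(□r → r).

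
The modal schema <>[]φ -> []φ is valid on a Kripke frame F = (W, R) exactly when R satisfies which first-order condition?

the Euclidean property

This is a form of the 5 axiom.
Its frame correspondent is the Euclidean property — forall x forall y forall z (Rxy & Rxz -> Ryz).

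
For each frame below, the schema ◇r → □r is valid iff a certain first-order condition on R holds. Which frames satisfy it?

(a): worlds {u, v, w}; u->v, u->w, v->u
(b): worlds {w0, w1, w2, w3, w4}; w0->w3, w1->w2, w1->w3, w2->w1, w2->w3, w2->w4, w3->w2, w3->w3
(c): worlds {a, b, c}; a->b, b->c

The schema corresponds to partial functionality: ∀x ∀y ∀z (Rxy ∧ Rxz → y = z).
(a): fails — u sees both v and w.
(b): fails — w1 sees both w2 and w3.
(c): ✓.
Valid on: (c).

(c)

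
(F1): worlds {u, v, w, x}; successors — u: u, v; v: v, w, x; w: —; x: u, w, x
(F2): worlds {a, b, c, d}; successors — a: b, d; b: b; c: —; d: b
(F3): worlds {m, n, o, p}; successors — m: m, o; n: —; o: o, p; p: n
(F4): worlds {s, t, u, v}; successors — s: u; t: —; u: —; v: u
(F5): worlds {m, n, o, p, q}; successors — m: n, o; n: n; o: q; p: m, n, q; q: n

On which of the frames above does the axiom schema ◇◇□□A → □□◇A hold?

The schema corresponds to a generalized confluence (Geach) condition: ∀x ∀y ∀z ((xR²y ∧ xR²z) → ∃w (yR²w ∧ zRw)).
(F1): fails — uR²u, uR²w but no t with uR²t and wRt.
(F2): holds.
(F3): fails — mR²m, mR²p but no w with mR²w and pRw.
(F4): holds.
(F5): fails — pR²n, pR²o but no w with nR²w and oRw.
Valid on: (F2), (F4).

(F2), (F4)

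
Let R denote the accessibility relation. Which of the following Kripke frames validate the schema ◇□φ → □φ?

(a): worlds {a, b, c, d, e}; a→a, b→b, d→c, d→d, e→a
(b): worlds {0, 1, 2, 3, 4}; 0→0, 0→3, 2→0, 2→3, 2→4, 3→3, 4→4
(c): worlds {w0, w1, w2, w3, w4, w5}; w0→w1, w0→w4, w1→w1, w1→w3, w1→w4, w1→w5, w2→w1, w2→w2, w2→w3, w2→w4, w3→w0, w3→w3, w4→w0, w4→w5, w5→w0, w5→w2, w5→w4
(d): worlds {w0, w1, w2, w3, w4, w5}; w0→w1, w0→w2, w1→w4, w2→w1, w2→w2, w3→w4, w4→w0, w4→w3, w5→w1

none

The schema corresponds to a generalized confluence (Geach) condition: ∀x ∀y ∀z ((xRy ∧ xRz) → ∃w (yRw ∧ z = w)).
(a): fails — dRc, dRc but no w with cRw and c=w.
(b): fails — 0R3, 0R0 but no w with 3Rw and 0=w.
(c): fails — w0Rw4, w0Rw1 but no w with w4Rw and w1=w.
(d): fails — w0Rw1, w0Rw1 but no w with w1Rw and w1=w.
Valid on no frame.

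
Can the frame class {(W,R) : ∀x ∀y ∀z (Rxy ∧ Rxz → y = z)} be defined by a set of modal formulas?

The condition is partial functionality. A defining modal formula is ◇q → □q.

Definable; ◇q → □q defines it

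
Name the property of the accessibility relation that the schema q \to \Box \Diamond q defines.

Suppose q→□◇q is valid. Take Rxy and set V(q)={x}. Then q at x, so □◇q at x, so ◇q at y, so some z with Ryz has q; z=x, i.e. Ryx.

symmetry: \forall x \forall y (Rxy \to Ryx)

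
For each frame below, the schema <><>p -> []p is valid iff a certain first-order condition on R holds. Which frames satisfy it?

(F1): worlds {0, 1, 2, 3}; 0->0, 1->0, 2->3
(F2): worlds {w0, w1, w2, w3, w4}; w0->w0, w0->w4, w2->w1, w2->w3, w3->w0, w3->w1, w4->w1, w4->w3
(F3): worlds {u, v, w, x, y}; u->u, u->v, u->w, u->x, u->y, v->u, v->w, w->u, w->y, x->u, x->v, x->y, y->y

(F1)

This is the axiom for a generalized confluence (Geach) condition; its first-order frame correspondent is forall x forall y forall z ((x R^2 y & xRz) -> exists w (y = w & z = w)).
(F1): satisfies the condition.
(F2): fails — w0R²w0, w0Rw4 but w0 ≠ w4.
(F3): fails — uR²u, uRv but u ≠ v.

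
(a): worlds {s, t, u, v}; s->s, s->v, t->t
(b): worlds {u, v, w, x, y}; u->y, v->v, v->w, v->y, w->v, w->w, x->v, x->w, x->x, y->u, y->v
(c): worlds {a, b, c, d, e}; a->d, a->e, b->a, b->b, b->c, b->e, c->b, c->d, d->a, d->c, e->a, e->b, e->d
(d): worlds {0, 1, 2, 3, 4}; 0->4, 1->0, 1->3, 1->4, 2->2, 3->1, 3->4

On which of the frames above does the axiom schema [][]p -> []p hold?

Frame correspondent (Sahlqvist): forall x forall y (Rxy -> exists z (Rxz & Rzy)) — i.e. density.
(a): ✓.
(b): fails — Ruy but no z with Ruz and Rzy.
(c): fails — Rcd but no z with Rcz and Rzd.
(d): fails — R10 but no z with R1z and Rz0.

(a)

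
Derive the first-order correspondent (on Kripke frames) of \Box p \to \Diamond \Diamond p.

\forall x \exists w (xRw \wedge x R^2 w)

This is a Sahlqvist (Geach-type) schema ◇^0□^1p → □^0◇^2p.
Minimal-valuation argument: fix x; take any y with xR^0y and any z with xR^0z. Set V(p) to the set of worlds R-reachable from y in exactly 1 step. Then □^1p holds at y, so the antecedent holds at x; validity forces ◇^2p at z, giving a w with zR^2w and yR^1w.
First-order correspondent: \forall x \exists w (xRw \wedge x R^2 w).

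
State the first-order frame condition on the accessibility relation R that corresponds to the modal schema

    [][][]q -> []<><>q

This is a Sahlqvist (Geach-type) schema ◇^0□^3q → □^1◇^2q.
Minimal-valuation argument: fix x; take any y with xR^0y and any z with xR^1z. Set V(q) to the set of worlds R-reachable from y in exactly 3 steps. Then □^3q holds at y, so the antecedent holds at x; validity forces ◇^2q at z, giving a w with zR^2w and yR^3w.
First-order correspondent: forall x forall z (xRz -> exists w (x R^3 w & z R^2 w)).

forall x forall z (xRz -> exists w (x R^3 w & z R^2 w))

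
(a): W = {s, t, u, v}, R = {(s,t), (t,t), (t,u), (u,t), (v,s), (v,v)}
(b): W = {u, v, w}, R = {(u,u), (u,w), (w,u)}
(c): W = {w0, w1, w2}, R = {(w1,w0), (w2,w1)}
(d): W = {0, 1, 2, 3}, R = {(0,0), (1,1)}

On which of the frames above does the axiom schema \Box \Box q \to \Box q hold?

(a), (b), (d)

The schema corresponds to density: \forall x \forall y (Rxy \to \exists z (Rxz \wedge Rzy)).
(a): holds.
(b): holds.
(c): fails — Rw1w0 but no z with Rw1z and Rzw0.
(d): holds.
Valid on: (a), (b), (d).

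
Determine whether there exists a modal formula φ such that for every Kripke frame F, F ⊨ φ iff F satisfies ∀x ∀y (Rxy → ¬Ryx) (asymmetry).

Any modally definable frame class is closed under surjective bounded morphisms.
The 3-cycle (worlds w0,w1,w2 with w0→w1→w2→w0) is asymmetric. Mapping every world to a single reflexive point • is a surjective bounded morphism, and the reflexive point is not asymmetric (R•• but asymmetry requires ¬R••).
So the class is not modally definable.

Not definable by any modal formula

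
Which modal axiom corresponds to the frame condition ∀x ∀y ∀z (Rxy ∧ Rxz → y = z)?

◇q → □q

A defining formula is ◇q → □q (the CD axiom).
Suppose ◇q→□q is valid. Take Rxy, Rxz and set V(q)={y}. Then ◇q at x, so □q at x, so q at z, i.e. z=y.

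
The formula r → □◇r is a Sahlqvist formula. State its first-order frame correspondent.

Symmetry

Suppose r→□◇r is valid. Take Rxy and set V(r)={x}. Then r at x, so □◇r at x, so ◇r at y, so some z with Ryz has r; z=x, i.e. Ryx.
The converse is a direct semantic check.
So the correspondent is symmetry.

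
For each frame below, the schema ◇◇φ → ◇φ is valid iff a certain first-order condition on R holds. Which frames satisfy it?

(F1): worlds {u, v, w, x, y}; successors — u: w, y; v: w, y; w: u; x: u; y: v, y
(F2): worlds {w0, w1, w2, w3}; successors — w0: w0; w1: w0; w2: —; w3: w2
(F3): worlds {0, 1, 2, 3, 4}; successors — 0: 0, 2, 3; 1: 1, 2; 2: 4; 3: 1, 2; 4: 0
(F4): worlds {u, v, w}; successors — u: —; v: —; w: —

(F2), (F4)

Frame correspondent (Sahlqvist): ∀x ∀y ∀z (Rxy ∧ Ryz → Rxz) — i.e. transitivity.
(F1): fails — Rwu and Ruw but not Rww.
(F2): holds.
(F3): fails — R32 and R24 but not R34.
(F4): holds.
Valid on: (F2), (F4).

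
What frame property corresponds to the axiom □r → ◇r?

Suppose □r→◇r is valid. At any x set V(r)=W. Then □r at x, so ◇r at x, so x has a successor.

seriality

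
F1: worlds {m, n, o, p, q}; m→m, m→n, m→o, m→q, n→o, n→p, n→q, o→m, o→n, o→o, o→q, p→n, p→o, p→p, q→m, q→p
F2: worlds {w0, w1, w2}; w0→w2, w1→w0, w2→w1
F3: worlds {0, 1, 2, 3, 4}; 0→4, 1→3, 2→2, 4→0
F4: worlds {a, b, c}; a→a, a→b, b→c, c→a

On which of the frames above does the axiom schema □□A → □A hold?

F1

The schema corresponds to density: ∀x ∀y (Rxy → ∃z (Rxz ∧ Rzy)).
F1: satisfies the condition.
F2: fails — Rw0w2 but no z with Rw0z and Rzw2.
F3: fails — R04 but no z with R0z and Rz4.
F4: fails — Rbc but no z with Rbz and Rzc.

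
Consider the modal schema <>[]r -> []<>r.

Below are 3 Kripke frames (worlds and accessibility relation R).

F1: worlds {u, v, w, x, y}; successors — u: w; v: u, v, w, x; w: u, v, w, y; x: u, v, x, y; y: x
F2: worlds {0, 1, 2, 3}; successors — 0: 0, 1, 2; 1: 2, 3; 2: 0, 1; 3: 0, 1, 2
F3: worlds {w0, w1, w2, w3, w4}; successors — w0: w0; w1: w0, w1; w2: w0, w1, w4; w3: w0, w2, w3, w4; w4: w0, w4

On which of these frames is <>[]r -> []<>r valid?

This is the axiom for convergence; its first-order frame correspondent is forall x forall y forall z (Rxy & Rxz -> exists w (Ryw & Rzw)).
F1: fails — Rvu and Rvx but u and x have no common successor.
F2: fails — R02 and R01 but 2 and 1 have no common successor.
F3: ✓.
Valid on: F3.

F3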